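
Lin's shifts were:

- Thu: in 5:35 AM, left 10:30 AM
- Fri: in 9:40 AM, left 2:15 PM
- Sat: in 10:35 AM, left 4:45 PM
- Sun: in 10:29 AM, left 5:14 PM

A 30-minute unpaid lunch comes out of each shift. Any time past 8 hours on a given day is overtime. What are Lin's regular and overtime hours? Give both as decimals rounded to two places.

Thu: 5:35 AM–10:30 AM = 4 h 55 min; less 30 min break → 4 h 25 min
Fri: 9:40 AM–2:15 PM = 4 h 35 min; less 30 min break → 4 h 5 min
Sat: 10:35 AM–4:45 PM = 6 h 10 min; less 30 min break → 5 h 40 min
Sun: 10:29 AM–5:14 PM = 6 h 45 min; less 30 min break → 6 h 15 min
Thu reg 4 h 25 min / OT 0 h 0 min; Fri reg 4 h 5 min / OT 0 h 0 min; Sat reg 5 h 40 min / OT 0 h 0 min; Sun reg 6 h 15 min / OT 0 h 0 min.
Totals: regular 20 h 25 min, overtime 0 h 0 min.

Regular 20.42 hours, overtime 0.00 hours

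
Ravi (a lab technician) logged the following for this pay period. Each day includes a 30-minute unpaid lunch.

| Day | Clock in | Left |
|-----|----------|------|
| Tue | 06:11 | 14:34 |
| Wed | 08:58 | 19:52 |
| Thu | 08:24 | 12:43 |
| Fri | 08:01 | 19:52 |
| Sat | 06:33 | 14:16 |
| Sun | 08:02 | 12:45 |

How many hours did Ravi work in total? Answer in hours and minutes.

Tue: 06:11–14:34 = 8 h 23 min; less 30 min break → 7 h 53 min
Wed: 08:58–19:52 = 10 h 54 min; less 30 min break → 10 h 24 min
Thu: 08:24–12:43 = 4 h 19 min; less 30 min break → 3 h 49 min
Fri: 08:01–19:52 = 11 h 51 min; less 30 min break → 11 h 21 min
Sat: 06:33–14:16 = 7 h 43 min; less 30 min break → 7 h 13 min
Sun: 08:02–12:45 = 4 h 43 min; less 30 min break → 4 h 13 min
Total: 7 h 53 min + 10 h 24 min + 3 h 49 min + 11 h 21 min + 7 h 13 min + 4 h 13 min = 44 h 53 min.

44 h 53 min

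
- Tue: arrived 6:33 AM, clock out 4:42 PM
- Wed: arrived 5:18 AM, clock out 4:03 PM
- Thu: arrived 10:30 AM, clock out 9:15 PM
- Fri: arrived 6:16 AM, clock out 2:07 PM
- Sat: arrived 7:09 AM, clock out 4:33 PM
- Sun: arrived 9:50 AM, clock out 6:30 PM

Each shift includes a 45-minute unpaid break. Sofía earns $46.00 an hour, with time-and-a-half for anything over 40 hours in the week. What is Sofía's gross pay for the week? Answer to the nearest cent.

$2741.60

Tue: 6:33 AM–4:42 PM = 10 h 9 min; less 45 min break → 9 h 24 min
Wed: 5:18 AM–4:03 PM = 10 h 45 min; less 45 min break → 10 h 0 min
Thu: 10:30 AM–9:15 PM = 10 h 45 min; less 45 min break → 10 h 0 min
Fri: 6:16 AM–2:07 PM = 7 h 51 min; less 45 min break → 7 h 6 min
Sat: 7:09 AM–4:33 PM = 9 h 24 min; less 45 min break → 8 h 39 min
Sun: 9:50 AM–6:30 PM = 8 h 40 min; less 45 min break → 7 h 55 min
Total worked: 53 h 4 min = 3184 min.
Regular 40 h 0 min = 2400 min at $46.00/h; overtime 13 h 4 min = 784 min at $69.00/h.
Pay = (2400 × $46.00 + 784 × $69.00) ÷ 60 = $2741.60.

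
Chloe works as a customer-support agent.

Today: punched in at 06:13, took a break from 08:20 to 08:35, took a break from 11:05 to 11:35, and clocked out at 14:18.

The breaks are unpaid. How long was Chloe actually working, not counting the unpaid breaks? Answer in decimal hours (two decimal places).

Today: 06:13–14:18 = 8 h 5 min; less 45 min break → 7 h 20 min

7.33 hours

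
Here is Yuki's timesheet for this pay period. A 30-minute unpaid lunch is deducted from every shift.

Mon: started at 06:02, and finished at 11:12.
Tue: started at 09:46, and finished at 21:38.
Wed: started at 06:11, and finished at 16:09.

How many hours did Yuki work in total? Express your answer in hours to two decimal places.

25.50 hours

Mon: 06:02–11:12 = 5 h 10 min; less 30 min break → 4 h 40 min
Tue: 09:46–21:38 = 11 h 52 min; less 30 min break → 11 h 22 min
Wed: 06:11–16:09 = 9 h 58 min; less 30 min break → 9 h 28 min
Total: 4 h 40 min + 11 h 22 min + 9 h 28 min = 25 h 30 min.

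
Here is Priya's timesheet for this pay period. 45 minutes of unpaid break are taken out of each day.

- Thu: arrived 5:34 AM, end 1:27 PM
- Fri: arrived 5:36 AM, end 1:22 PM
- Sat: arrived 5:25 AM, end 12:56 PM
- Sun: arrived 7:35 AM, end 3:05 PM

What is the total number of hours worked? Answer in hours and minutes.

27 h 40 min

Thu: 5:34 AM–1:27 PM = 7 h 53 min; less 45 min break → 7 h 8 min
Fri: 5:36 AM–1:22 PM = 7 h 46 min; less 45 min break → 7 h 1 min
Sat: 5:25 AM–12:56 PM = 7 h 31 min; less 45 min break → 6 h 46 min
Sun: 7:35 AM–3:05 PM = 7 h 30 min; less 45 min break → 6 h 45 min
Total: 7 h 8 min + 7 h 1 min + 6 h 46 min + 6 h 45 min = 27 h 40 min.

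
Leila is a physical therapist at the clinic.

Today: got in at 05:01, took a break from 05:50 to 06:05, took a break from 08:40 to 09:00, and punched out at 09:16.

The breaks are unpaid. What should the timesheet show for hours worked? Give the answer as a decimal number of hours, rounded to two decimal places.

Today: 05:01–09:16 = 4 h 15 min; less 35 min break → 3 h 40 min

3.67 hours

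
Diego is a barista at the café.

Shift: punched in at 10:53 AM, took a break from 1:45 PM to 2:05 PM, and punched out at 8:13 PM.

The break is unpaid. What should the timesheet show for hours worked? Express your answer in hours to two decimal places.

Shift: 10:53 AM–8:13 PM = 9 h 20 min; less 20 min break → 9 h 0 min

9.00 hours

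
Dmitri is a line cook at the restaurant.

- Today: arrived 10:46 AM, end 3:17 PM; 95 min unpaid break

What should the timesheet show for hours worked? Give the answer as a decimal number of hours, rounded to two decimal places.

2.93 hours

Today: 10:46 AM–3:17 PM = 4 h 31 min; less 95 min break → 2 h 56 min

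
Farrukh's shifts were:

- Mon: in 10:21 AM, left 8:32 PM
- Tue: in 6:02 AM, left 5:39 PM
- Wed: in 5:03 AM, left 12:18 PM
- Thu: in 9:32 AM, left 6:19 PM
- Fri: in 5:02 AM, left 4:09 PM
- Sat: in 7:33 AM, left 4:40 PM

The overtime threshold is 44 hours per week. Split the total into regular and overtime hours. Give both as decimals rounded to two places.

Mon: 10:21 AM–8:32 PM = 10 h 11 min
Tue: 6:02 AM–5:39 PM = 11 h 37 min
Wed: 5:03 AM–12:18 PM = 7 h 15 min
Thu: 9:32 AM–6:19 PM = 8 h 47 min
Fri: 5:02 AM–4:09 PM = 11 h 7 min
Sat: 7:33 AM–4:40 PM = 9 h 7 min
Total worked: 58 h 4 min = 58.07 h.
Threshold 44 h → overtime 14 h 4 min, regular 44 h 0 min.

Regular 44.00 hours, overtime 14.07 hours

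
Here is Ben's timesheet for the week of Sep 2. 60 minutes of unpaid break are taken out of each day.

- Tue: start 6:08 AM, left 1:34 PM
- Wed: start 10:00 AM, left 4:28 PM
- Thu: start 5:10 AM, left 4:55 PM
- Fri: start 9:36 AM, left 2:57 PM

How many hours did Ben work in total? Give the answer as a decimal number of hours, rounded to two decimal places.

Tue: 6:08 AM–1:34 PM = 7 h 26 min; less 60 min break → 6 h 26 min
Wed: 10:00 AM–4:28 PM = 6 h 28 min; less 60 min break → 5 h 28 min
Thu: 5:10 AM–4:55 PM = 11 h 45 min; less 60 min break → 10 h 45 min
Fri: 9:36 AM–2:57 PM = 5 h 21 min; less 60 min break → 4 h 21 min
Total: 6 h 26 min + 5 h 28 min + 10 h 45 min + 4 h 21 min = 27 h 0 min.

27.00 hours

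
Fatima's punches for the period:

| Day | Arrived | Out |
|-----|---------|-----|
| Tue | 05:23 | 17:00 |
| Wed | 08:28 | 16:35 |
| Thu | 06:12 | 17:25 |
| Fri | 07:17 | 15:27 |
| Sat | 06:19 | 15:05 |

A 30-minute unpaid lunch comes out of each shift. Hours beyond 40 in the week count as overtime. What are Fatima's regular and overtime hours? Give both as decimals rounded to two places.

Tue: 05:23–17:00 = 11 h 37 min; less 30 min break → 11 h 7 min
Wed: 08:28–16:35 = 8 h 7 min; less 30 min break → 7 h 37 min
Thu: 06:12–17:25 = 11 h 13 min; less 30 min break → 10 h 43 min
Fri: 07:17–15:27 = 8 h 10 min; less 30 min break → 7 h 40 min
Sat: 06:19–15:05 = 8 h 46 min; less 30 min break → 8 h 16 min
Total worked: 45 h 23 min = 45.38 h.
Threshold 40 h → overtime 5 h 23 min, regular 40 h 0 min.

Regular 40.00 hours, overtime 5.38 hours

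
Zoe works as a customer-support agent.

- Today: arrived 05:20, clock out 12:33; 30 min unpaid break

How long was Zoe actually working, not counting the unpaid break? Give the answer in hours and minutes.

Today: 05:20–12:33 = 7 h 13 min; less 30 min break → 6 h 43 min

6 h 43 min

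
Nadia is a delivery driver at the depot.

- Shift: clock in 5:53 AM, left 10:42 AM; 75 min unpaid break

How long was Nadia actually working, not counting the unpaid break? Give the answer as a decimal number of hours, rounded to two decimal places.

Shift: 5:53 AM–10:42 AM = 4 h 49 min; less 75 min break → 3 h 34 min

3.57 hours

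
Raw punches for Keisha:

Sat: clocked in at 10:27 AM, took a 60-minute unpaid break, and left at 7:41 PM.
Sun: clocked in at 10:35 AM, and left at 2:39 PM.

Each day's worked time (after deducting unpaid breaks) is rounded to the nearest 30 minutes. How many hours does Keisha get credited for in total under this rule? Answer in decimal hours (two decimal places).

12.00 hours

Sat: 10:27 AM–7:41 PM = 9 h 14 min − 60 min = 8 h 14 min → rounds to 8 h 0 min
Sun: 10:35 AM–2:39 PM = 4 h 4 min → rounds to 4 h 0 min
Total credited: 12 h 0 min.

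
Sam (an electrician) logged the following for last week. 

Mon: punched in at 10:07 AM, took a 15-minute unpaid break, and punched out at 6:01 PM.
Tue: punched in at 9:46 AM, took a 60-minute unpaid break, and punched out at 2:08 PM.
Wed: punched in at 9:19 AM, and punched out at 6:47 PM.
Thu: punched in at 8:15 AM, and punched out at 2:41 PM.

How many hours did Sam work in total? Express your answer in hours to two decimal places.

26.92 hours

Mon: 10:07 AM–6:01 PM = 7 h 54 min; less 15 min break → 7 h 39 min
Tue: 9:46 AM–2:08 PM = 4 h 22 min; less 60 min break → 3 h 22 min
Wed: 9:19 AM–6:47 PM = 9 h 28 min
Thu: 8:15 AM–2:41 PM = 6 h 26 min
Total: 7 h 39 min + 3 h 22 min + 9 h 28 min + 6 h 26 min = 26 h 55 min.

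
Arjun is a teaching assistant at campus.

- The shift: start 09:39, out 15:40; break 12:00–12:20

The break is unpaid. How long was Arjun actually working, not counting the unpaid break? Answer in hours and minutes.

The shift: 09:39–15:40 = 6 h 1 min; less 20 min break → 5 h 41 min

5 h 41 min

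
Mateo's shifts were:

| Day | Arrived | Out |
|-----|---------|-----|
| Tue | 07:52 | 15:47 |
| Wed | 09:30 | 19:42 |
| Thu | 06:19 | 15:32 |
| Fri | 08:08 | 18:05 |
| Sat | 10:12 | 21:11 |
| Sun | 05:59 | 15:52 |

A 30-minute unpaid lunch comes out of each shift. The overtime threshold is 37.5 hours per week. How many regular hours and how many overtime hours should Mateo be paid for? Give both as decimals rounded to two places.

Regular 37.50 hours, overtime 17.65 hours

Tue: 07:52–15:47 = 7 h 55 min; less 30 min break → 7 h 25 min
Wed: 09:30–19:42 = 10 h 12 min; less 30 min break → 9 h 42 min
Thu: 06:19–15:32 = 9 h 13 min; less 30 min break → 8 h 43 min
Fri: 08:08–18:05 = 9 h 57 min; less 30 min break → 9 h 27 min
Sat: 10:12–21:11 = 10 h 59 min; less 30 min break → 10 h 29 min
Sun: 05:59–15:52 = 9 h 53 min; less 30 min break → 9 h 23 min
Total worked: 55 h 9 min = 55.15 h.
Threshold 37.5 h → overtime 17 h 39 min, regular 37 h 30 min.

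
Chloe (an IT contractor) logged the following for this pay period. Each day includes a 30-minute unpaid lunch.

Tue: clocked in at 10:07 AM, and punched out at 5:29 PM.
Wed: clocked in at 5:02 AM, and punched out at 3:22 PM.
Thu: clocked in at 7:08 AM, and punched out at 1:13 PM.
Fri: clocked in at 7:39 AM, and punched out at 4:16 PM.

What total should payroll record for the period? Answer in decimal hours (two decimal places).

Tue: 10:07 AM–5:29 PM = 7 h 22 min; less 30 min break → 6 h 52 min
Wed: 5:02 AM–3:22 PM = 10 h 20 min; less 30 min break → 9 h 50 min
Thu: 7:08 AM–1:13 PM = 6 h 5 min; less 30 min break → 5 h 35 min
Fri: 7:39 AM–4:16 PM = 8 h 37 min; less 30 min break → 8 h 7 min
Total: 6 h 52 min + 9 h 50 min + 5 h 35 min + 8 h 7 min = 30 h 24 min.

30.40 hours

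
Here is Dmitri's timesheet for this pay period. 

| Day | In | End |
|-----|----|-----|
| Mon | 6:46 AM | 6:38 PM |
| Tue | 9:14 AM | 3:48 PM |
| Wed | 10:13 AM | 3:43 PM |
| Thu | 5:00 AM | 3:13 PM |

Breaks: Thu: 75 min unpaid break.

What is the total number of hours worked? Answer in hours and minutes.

Mon: 6:46 AM–6:38 PM = 11 h 52 min
Tue: 9:14 AM–3:48 PM = 6 h 34 min
Wed: 10:13 AM–3:43 PM = 5 h 30 min
Thu: 5:00 AM–3:13 PM = 10 h 13 min; less 75 min break → 8 h 58 min
Total: 11 h 52 min + 6 h 34 min + 5 h 30 min + 8 h 58 min = 32 h 54 min.

32 h 54 min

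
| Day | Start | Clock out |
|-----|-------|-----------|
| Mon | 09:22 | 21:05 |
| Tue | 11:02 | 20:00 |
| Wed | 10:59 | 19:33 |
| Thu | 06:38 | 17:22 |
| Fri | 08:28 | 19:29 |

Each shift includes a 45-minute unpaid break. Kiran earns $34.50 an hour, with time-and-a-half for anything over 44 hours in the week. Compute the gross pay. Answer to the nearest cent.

$1686.19

Mon: 09:22–21:05 = 11 h 43 min; less 45 min break → 10 h 58 min
Tue: 11:02–20:00 = 8 h 58 min; less 45 min break → 8 h 13 min
Wed: 10:59–19:33 = 8 h 34 min; less 45 min break → 7 h 49 min
Thu: 06:38–17:22 = 10 h 44 min; less 45 min break → 9 h 59 min
Fri: 08:28–19:29 = 11 h 1 min; less 45 min break → 10 h 16 min
Total worked: 47 h 15 min = 2835 min.
Regular 44 h 0 min = 2640 min at $34.50/h; overtime 3 h 15 min = 195 min at $51.75/h.
Pay = (2640 × $34.50 + 195 × $51.75) ÷ 60 = $1686.19.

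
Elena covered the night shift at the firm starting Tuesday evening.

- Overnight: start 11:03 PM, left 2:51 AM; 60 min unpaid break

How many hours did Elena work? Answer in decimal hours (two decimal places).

Overnight: 11:03 PM → midnight = 0 h 57 min; midnight → 2:51 AM = 2 h 51 min; span 3 h 48 min; less 60 min break → 2 h 48 min

2.80 hours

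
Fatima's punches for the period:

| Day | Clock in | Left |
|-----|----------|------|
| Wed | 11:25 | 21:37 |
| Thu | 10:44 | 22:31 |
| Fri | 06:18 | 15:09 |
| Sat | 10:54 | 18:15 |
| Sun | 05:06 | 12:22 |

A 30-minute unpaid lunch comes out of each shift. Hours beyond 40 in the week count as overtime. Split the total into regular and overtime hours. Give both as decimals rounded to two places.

Wed: 11:25–21:37 = 10 h 12 min; less 30 min break → 9 h 42 min
Thu: 10:44–22:31 = 11 h 47 min; less 30 min break → 11 h 17 min
Fri: 06:18–15:09 = 8 h 51 min; less 30 min break → 8 h 21 min
Sat: 10:54–18:15 = 7 h 21 min; less 30 min break → 6 h 51 min
Sun: 05:06–12:22 = 7 h 16 min; less 30 min break → 6 h 46 min
Total worked: 42 h 57 min = 42.95 h.
Threshold 40 h → overtime 2 h 57 min, regular 40 h 0 min.

Regular 40.00 hours, overtime 2.95 hours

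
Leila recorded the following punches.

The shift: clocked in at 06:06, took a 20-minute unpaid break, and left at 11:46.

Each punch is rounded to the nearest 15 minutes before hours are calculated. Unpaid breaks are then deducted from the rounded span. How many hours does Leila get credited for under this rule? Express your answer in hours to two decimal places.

5.42 hours

The shift: in 06:06→06:00, out 11:46→11:45; 5 h 45 min − 20 min = 5 h 25 min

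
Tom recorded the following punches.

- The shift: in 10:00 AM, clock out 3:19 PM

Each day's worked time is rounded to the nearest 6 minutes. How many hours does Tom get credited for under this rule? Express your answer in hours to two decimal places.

The shift: 10:00 AM–3:19 PM = 5 h 19 min → rounds to 5 h 18 min

5.30 hours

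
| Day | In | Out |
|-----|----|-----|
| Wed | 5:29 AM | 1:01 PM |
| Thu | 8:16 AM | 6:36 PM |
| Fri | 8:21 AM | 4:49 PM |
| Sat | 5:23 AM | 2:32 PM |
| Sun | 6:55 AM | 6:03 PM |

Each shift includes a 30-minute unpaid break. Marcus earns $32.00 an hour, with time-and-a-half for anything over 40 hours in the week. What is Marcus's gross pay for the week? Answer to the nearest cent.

Wed: 5:29 AM–1:01 PM = 7 h 32 min; less 30 min break → 7 h 2 min
Thu: 8:16 AM–6:36 PM = 10 h 20 min; less 30 min break → 9 h 50 min
Fri: 8:21 AM–4:49 PM = 8 h 28 min; less 30 min break → 7 h 58 min
Sat: 5:23 AM–2:32 PM = 9 h 9 min; less 30 min break → 8 h 39 min
Sun: 6:55 AM–6:03 PM = 11 h 8 min; less 30 min break → 10 h 38 min
Total worked: 44 h 7 min = 2647 min.
Regular 40 h 0 min = 2400 min at $32.00/h; overtime 4 h 7 min = 247 min at $48.00/h.
Pay = (2400 × $32.00 + 247 × $48.00) ÷ 60 = $1477.60.

$1477.60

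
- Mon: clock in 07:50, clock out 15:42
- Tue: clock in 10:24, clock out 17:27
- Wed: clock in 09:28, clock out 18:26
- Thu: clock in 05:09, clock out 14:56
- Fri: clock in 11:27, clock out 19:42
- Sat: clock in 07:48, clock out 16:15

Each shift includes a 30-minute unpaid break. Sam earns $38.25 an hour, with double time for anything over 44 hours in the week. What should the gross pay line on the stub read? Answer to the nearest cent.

$1940.55

Mon: 07:50–15:42 = 7 h 52 min; less 30 min break → 7 h 22 min
Tue: 10:24–17:27 = 7 h 3 min; less 30 min break → 6 h 33 min
Wed: 09:28–18:26 = 8 h 58 min; less 30 min break → 8 h 28 min
Thu: 05:09–14:56 = 9 h 47 min; less 30 min break → 9 h 17 min
Fri: 11:27–19:42 = 8 h 15 min; less 30 min break → 7 h 45 min
Sat: 07:48–16:15 = 8 h 27 min; less 30 min break → 7 h 57 min
Total worked: 47 h 22 min = 2842 min.
Regular 44 h 0 min = 2640 min at $38.25/h; overtime 3 h 22 min = 202 min at $76.50/h.
Pay = (2640 × $38.25 + 202 × $76.50) ÷ 60 = $1940.55.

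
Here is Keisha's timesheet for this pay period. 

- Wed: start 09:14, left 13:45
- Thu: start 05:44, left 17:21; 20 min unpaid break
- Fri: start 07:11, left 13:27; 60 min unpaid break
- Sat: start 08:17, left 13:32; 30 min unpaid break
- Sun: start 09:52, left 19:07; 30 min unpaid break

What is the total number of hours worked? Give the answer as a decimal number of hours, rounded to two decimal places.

34.57 hours

Wed: 09:14–13:45 = 4 h 31 min
Thu: 05:44–17:21 = 11 h 37 min; less 20 min break → 11 h 17 min
Fri: 07:11–13:27 = 6 h 16 min; less 60 min break → 5 h 16 min
Sat: 08:17–13:32 = 5 h 15 min; less 30 min break → 4 h 45 min
Sun: 09:52–19:07 = 9 h 15 min; less 30 min break → 8 h 45 min
Total: 4 h 31 min + 11 h 17 min + 5 h 16 min + 4 h 45 min + 8 h 45 min = 34 h 34 min.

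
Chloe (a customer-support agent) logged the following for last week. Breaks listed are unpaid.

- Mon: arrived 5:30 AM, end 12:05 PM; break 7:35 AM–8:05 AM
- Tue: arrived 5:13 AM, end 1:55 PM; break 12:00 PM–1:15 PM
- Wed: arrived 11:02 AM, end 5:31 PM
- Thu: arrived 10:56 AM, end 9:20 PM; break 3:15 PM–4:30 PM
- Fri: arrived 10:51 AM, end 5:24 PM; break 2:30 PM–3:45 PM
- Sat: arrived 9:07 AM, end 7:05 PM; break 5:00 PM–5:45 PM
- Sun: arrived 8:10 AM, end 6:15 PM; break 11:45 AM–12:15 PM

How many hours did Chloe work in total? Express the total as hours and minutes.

Mon: 5:30 AM–12:05 PM = 6 h 35 min; less 30 min break → 6 h 5 min
Tue: 5:13 AM–1:55 PM = 8 h 42 min; less 75 min break → 7 h 27 min
Wed: 11:02 AM–5:31 PM = 6 h 29 min
Thu: 10:56 AM–9:20 PM = 10 h 24 min; less 75 min break → 9 h 9 min
Fri: 10:51 AM–5:24 PM = 6 h 33 min; less 75 min break → 5 h 18 min
Sat: 9:07 AM–7:05 PM = 9 h 58 min; less 45 min break → 9 h 13 min
Sun: 8:10 AM–6:15 PM = 10 h 5 min; less 30 min break → 9 h 35 min
Total: 6 h 5 min + 7 h 27 min + 6 h 29 min + 9 h 9 min + 5 h 18 min + 9 h 13 min + 9 h 35 min = 53 h 16 min.

53 h 16 min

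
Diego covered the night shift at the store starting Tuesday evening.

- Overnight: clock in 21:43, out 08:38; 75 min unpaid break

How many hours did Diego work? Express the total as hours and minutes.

Overnight: 21:43 → midnight = 2 h 17 min; midnight → 08:38 = 8 h 38 min; span 10 h 55 min; less 75 min break → 9 h 40 min

9 h 40 min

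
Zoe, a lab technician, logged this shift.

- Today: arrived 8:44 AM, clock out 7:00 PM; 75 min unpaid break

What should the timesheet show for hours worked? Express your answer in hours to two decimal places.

Today: 8:44 AM–7:00 PM = 10 h 16 min; less 75 min break → 9 h 1 min

9.02 hours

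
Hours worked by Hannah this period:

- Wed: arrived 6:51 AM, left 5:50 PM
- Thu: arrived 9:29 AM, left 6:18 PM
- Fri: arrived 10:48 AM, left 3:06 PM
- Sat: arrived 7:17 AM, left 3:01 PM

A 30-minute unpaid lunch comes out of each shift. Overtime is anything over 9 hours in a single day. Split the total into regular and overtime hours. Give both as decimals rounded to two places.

Wed: 6:51 AM–5:50 PM = 10 h 59 min; less 30 min break → 10 h 29 min
Thu: 9:29 AM–6:18 PM = 8 h 49 min; less 30 min break → 8 h 19 min
Fri: 10:48 AM–3:06 PM = 4 h 18 min; less 30 min break → 3 h 48 min
Sat: 7:17 AM–3:01 PM = 7 h 44 min; less 30 min break → 7 h 14 min
Wed reg 9 h 0 min / OT 1 h 29 min; Thu reg 8 h 19 min / OT 0 h 0 min; Fri reg 3 h 48 min / OT 0 h 0 min; Sat reg 7 h 14 min / OT 0 h 0 min.
Totals: regular 28 h 21 min, overtime 1 h 29 min.

Regular 28.35 hours, overtime 1.48 hours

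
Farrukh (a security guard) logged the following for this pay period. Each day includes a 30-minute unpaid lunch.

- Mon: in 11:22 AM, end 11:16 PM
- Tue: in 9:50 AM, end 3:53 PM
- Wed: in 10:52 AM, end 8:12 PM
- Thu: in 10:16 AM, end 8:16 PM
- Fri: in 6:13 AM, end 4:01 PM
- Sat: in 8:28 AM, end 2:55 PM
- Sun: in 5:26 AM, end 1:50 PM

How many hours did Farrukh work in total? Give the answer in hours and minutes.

Mon: 11:22 AM–11:16 PM = 11 h 54 min; less 30 min break → 11 h 24 min
Tue: 9:50 AM–3:53 PM = 6 h 3 min; less 30 min break → 5 h 33 min
Wed: 10:52 AM–8:12 PM = 9 h 20 min; less 30 min break → 8 h 50 min
Thu: 10:16 AM–8:16 PM = 10 h 0 min; less 30 min break → 9 h 30 min
Fri: 6:13 AM–4:01 PM = 9 h 48 min; less 30 min break → 9 h 18 min
Sat: 8:28 AM–2:55 PM = 6 h 27 min; less 30 min break → 5 h 57 min
Sun: 5:26 AM–1:50 PM = 8 h 24 min; less 30 min break → 7 h 54 min
Total: 11 h 24 min + 5 h 33 min + 8 h 50 min + 9 h 30 min + 9 h 18 min + 5 h 57 min + 7 h 54 min = 58 h 26 min.

58 h 26 min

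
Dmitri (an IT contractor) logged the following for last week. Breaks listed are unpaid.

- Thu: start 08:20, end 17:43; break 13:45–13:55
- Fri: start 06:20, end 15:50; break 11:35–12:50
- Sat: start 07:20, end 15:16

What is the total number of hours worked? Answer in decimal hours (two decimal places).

Thu: 08:20–17:43 = 9 h 23 min; less 10 min break → 9 h 13 min
Fri: 06:20–15:50 = 9 h 30 min; less 75 min break → 8 h 15 min
Sat: 07:20–15:16 = 7 h 56 min
Total: 9 h 13 min + 8 h 15 min + 7 h 56 min = 25 h 24 min.

25.40 hours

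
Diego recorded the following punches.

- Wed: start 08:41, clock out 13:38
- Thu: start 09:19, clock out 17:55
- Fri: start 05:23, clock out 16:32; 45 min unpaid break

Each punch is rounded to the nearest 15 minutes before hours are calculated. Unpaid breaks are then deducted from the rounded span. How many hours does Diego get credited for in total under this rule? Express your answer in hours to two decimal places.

Wed: in 08:41→08:45, out 13:38→13:45; 5 h 0 min
Thu: in 09:19→09:15, out 17:55→18:00; 8 h 45 min
Fri: in 05:23→05:30, out 16:32→16:30; 11 h 0 min − 45 min = 10 h 15 min
Total credited: 24 h 0 min.

24.00 hours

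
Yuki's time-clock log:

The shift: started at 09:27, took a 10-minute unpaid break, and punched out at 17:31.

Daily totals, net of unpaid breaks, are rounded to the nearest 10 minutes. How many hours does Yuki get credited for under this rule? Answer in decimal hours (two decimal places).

7.83 hours

The shift: 09:27–17:31 = 8 h 4 min − 10 min = 7 h 54 min → rounds to 7 h 50 min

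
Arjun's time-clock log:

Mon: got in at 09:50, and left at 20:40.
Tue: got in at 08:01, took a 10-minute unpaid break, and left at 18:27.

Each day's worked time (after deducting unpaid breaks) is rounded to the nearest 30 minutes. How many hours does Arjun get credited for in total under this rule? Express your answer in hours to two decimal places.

21.50 hours

Mon: 09:50–20:40 = 10 h 50 min → rounds to 11 h 0 min
Tue: 08:01–18:27 = 10 h 26 min − 10 min = 10 h 16 min → rounds to 10 h 30 min
Total credited: 21 h 30 min.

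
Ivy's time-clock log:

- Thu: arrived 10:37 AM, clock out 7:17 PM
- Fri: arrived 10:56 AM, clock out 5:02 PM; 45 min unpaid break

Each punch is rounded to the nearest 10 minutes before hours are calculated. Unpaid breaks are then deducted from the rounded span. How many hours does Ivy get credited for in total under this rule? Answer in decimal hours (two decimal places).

13.92 hours

Thu: in 10:37 AM→10:40 AM, out 7:17 PM→7:20 PM; 8 h 40 min
Fri: in 10:56 AM→11:00 AM, out 5:02 PM→5:00 PM; 6 h 0 min − 45 min = 5 h 15 min
Total credited: 13 h 55 min.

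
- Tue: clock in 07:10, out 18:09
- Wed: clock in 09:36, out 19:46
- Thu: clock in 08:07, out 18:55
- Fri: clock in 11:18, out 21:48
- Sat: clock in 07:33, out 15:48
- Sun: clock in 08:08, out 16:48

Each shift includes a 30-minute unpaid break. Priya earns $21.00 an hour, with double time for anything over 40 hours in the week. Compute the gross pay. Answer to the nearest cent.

$1527.40

Tue: 07:10–18:09 = 10 h 59 min; less 30 min break → 10 h 29 min
Wed: 09:36–19:46 = 10 h 10 min; less 30 min break → 9 h 40 min
Thu: 08:07–18:55 = 10 h 48 min; less 30 min break → 10 h 18 min
Fri: 11:18–21:48 = 10 h 30 min; less 30 min break → 10 h 0 min
Sat: 07:33–15:48 = 8 h 15 min; less 30 min break → 7 h 45 min
Sun: 08:08–16:48 = 8 h 40 min; less 30 min break → 8 h 10 min
Total worked: 56 h 22 min = 3382 min.
Regular 40 h 0 min = 2400 min at $21.00/h; overtime 16 h 22 min = 982 min at $42.00/h.
Pay = (2400 × $21.00 + 982 × $42.00) ÷ 60 = $1527.40.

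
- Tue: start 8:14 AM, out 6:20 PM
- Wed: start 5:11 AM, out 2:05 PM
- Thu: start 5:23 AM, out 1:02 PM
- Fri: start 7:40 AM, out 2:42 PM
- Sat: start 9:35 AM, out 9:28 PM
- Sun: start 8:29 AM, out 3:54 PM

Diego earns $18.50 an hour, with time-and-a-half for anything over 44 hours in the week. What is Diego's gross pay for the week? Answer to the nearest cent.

$1063.29

Tue: 8:14 AM–6:20 PM = 10 h 6 min
Wed: 5:11 AM–2:05 PM = 8 h 54 min
Thu: 5:23 AM–1:02 PM = 7 h 39 min
Fri: 7:40 AM–2:42 PM = 7 h 2 min
Sat: 9:35 AM–9:28 PM = 11 h 53 min
Sun: 8:29 AM–3:54 PM = 7 h 25 min
Total worked: 52 h 59 min = 3179 min.
Regular 44 h 0 min = 2640 min at $18.50/h; overtime 8 h 59 min = 539 min at $27.75/h.
Pay = (2640 × $18.50 + 539 × $27.75) ÷ 60 = $1063.29.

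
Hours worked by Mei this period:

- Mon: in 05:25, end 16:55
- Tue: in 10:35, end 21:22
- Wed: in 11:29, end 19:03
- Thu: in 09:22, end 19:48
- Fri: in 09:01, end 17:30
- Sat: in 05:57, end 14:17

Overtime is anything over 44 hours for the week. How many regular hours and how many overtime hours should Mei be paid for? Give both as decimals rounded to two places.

Regular 44.00 hours, overtime 13.10 hours

Mon: 05:25–16:55 = 11 h 30 min
Tue: 10:35–21:22 = 10 h 47 min
Wed: 11:29–19:03 = 7 h 34 min
Thu: 09:22–19:48 = 10 h 26 min
Fri: 09:01–17:30 = 8 h 29 min
Sat: 05:57–14:17 = 8 h 20 min
Total worked: 57 h 6 min = 57.10 h.
Threshold 44 h → overtime 13 h 6 min, regular 44 h 0 min.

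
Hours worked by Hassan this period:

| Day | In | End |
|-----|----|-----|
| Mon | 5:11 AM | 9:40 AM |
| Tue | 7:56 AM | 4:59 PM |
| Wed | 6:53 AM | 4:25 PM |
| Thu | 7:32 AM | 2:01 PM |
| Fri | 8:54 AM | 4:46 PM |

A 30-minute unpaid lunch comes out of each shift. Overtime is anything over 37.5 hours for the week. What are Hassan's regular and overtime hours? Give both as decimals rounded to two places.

Mon: 5:11 AM–9:40 AM = 4 h 29 min; less 30 min break → 3 h 59 min
Tue: 7:56 AM–4:59 PM = 9 h 3 min; less 30 min break → 8 h 33 min
Wed: 6:53 AM–4:25 PM = 9 h 32 min; less 30 min break → 9 h 2 min
Thu: 7:32 AM–2:01 PM = 6 h 29 min; less 30 min break → 5 h 59 min
Fri: 8:54 AM–4:46 PM = 7 h 52 min; less 30 min break → 7 h 22 min
Total worked: 34 h 55 min = 34.92 h.
Threshold 37.5 h → overtime 0 h 0 min, regular 34 h 55 min.

Regular 34.92 hours, overtime 0.00 hours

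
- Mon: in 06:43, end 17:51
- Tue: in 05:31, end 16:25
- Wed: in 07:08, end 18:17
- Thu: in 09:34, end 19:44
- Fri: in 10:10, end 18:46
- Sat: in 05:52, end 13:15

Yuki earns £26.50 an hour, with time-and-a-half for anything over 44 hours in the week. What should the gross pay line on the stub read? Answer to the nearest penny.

Mon: 06:43–17:51 = 11 h 8 min
Tue: 05:31–16:25 = 10 h 54 min
Wed: 07:08–18:17 = 11 h 9 min
Thu: 09:34–19:44 = 10 h 10 min
Fri: 10:10–18:46 = 8 h 36 min
Sat: 05:52–13:15 = 7 h 23 min
Total worked: 59 h 20 min = 3560 min.
Regular 44 h 0 min = 2640 min at £26.50/h; overtime 15 h 20 min = 920 min at £39.75/h.
Pay = (2640 × £26.50 + 920 × £39.75) ÷ 60 = £1775.50.

£1775.50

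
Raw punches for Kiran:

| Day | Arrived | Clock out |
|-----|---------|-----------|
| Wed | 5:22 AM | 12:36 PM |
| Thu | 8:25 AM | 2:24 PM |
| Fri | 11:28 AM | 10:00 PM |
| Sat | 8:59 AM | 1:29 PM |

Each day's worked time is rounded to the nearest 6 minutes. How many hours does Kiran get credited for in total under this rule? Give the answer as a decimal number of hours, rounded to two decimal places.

28.20 hours

Wed: 5:22 AM–12:36 PM = 7 h 14 min → rounds to 7 h 12 min
Thu: 8:25 AM–2:24 PM = 5 h 59 min → rounds to 6 h 0 min
Fri: 11:28 AM–10:00 PM = 10 h 32 min → rounds to 10 h 30 min
Sat: 8:59 AM–1:29 PM = 4 h 30 min → rounds to 4 h 30 min
Total credited: 28 h 12 min.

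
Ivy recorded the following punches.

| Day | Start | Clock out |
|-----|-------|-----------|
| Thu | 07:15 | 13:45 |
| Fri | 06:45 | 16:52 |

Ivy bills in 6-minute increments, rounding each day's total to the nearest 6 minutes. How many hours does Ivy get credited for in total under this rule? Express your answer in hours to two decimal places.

16.60 hours

Thu: 07:15–13:45 = 6 h 30 min → rounds to 6 h 30 min
Fri: 06:45–16:52 = 10 h 7 min → rounds to 10 h 6 min
Total credited: 16 h 36 min.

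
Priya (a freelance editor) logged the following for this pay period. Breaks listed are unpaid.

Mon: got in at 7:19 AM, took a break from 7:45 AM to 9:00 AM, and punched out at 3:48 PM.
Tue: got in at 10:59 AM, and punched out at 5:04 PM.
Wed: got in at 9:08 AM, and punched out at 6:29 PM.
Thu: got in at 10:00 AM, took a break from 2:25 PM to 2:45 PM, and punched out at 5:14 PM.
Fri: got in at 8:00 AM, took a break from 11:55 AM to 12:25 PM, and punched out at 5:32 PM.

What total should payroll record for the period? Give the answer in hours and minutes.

38 h 36 min

Mon: 7:19 AM–3:48 PM = 8 h 29 min; less 75 min break → 7 h 14 min
Tue: 10:59 AM–5:04 PM = 6 h 5 min
Wed: 9:08 AM–6:29 PM = 9 h 21 min
Thu: 10:00 AM–5:14 PM = 7 h 14 min; less 20 min break → 6 h 54 min
Fri: 8:00 AM–5:32 PM = 9 h 32 min; less 30 min break → 9 h 2 min
Total: 7 h 14 min + 6 h 5 min + 9 h 21 min + 6 h 54 min + 9 h 2 min = 38 h 36 min.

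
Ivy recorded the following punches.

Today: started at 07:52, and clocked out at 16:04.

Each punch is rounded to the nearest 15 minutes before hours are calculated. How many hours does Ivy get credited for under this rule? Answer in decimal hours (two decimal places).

8.25 hours

Today: in 07:52→07:45, out 16:04→16:00; 8 h 15 min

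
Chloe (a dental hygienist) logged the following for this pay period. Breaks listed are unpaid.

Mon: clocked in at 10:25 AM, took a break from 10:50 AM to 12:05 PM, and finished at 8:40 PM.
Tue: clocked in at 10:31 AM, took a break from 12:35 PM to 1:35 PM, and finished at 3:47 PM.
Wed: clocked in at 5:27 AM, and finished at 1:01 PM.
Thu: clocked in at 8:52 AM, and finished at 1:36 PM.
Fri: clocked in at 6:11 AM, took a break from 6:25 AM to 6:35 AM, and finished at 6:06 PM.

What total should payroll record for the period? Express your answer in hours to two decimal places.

Mon: 10:25 AM–8:40 PM = 10 h 15 min; less 75 min break → 9 h 0 min
Tue: 10:31 AM–3:47 PM = 5 h 16 min; less 60 min break → 4 h 16 min
Wed: 5:27 AM–1:01 PM = 7 h 34 min
Thu: 8:52 AM–1:36 PM = 4 h 44 min
Fri: 6:11 AM–6:06 PM = 11 h 55 min; less 10 min break → 11 h 45 min
Total: 9 h 0 min + 4 h 16 min + 7 h 34 min + 4 h 44 min + 11 h 45 min = 37 h 19 min.

37.32 hours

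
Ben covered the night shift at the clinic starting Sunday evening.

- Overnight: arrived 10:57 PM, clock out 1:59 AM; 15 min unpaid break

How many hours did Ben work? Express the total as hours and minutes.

Overnight: 10:57 PM → midnight = 1 h 3 min; midnight → 1:59 AM = 1 h 59 min; span 3 h 2 min; less 15 min break → 2 h 47 min

2 h 47 min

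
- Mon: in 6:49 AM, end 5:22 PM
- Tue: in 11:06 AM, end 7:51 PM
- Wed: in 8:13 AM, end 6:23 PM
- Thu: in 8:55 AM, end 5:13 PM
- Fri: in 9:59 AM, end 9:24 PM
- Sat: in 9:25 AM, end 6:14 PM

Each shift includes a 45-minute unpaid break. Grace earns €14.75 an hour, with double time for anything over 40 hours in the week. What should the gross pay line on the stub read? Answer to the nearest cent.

€988.25

Mon: 6:49 AM–5:22 PM = 10 h 33 min; less 45 min break → 9 h 48 min
Tue: 11:06 AM–7:51 PM = 8 h 45 min; less 45 min break → 8 h 0 min
Wed: 8:13 AM–6:23 PM = 10 h 10 min; less 45 min break → 9 h 25 min
Thu: 8:55 AM–5:13 PM = 8 h 18 min; less 45 min break → 7 h 33 min
Fri: 9:59 AM–9:24 PM = 11 h 25 min; less 45 min break → 10 h 40 min
Sat: 9:25 AM–6:14 PM = 8 h 49 min; less 45 min break → 8 h 4 min
Total worked: 53 h 30 min = 3210 min.
Regular 40 h 0 min = 2400 min at €14.75/h; overtime 13 h 30 min = 810 min at €29.50/h.
Pay = (2400 × €14.75 + 810 × €29.50) ÷ 60 = €988.25.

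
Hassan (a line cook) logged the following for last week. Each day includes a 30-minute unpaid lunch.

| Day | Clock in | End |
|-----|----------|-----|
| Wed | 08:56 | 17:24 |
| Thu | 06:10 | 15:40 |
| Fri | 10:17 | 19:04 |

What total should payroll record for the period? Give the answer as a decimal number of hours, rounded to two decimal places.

Wed: 08:56–17:24 = 8 h 28 min; less 30 min break → 7 h 58 min
Thu: 06:10–15:40 = 9 h 30 min; less 30 min break → 9 h 0 min
Fri: 10:17–19:04 = 8 h 47 min; less 30 min break → 8 h 17 min
Total: 7 h 58 min + 9 h 0 min + 8 h 17 min = 25 h 15 min.

25.25 hours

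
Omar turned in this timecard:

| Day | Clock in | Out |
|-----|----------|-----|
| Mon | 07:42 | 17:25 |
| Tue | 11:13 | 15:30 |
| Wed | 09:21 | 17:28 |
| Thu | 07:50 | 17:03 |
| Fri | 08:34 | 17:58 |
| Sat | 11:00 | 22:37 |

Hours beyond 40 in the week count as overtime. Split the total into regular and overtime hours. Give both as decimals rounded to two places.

Regular 40.00 hours, overtime 12.35 hours

Mon: 07:42–17:25 = 9 h 43 min
Tue: 11:13–15:30 = 4 h 17 min
Wed: 09:21–17:28 = 8 h 7 min
Thu: 07:50–17:03 = 9 h 13 min
Fri: 08:34–17:58 = 9 h 24 min
Sat: 11:00–22:37 = 11 h 37 min
Total worked: 52 h 21 min = 52.35 h.
Threshold 40 h → overtime 12 h 21 min, regular 40 h 0 min.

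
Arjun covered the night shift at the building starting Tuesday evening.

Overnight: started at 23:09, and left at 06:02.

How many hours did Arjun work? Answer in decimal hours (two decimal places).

Overnight: 23:09 → midnight = 0 h 51 min; midnight → 06:02 = 6 h 2 min; span 6 h 53 min

6.88 hours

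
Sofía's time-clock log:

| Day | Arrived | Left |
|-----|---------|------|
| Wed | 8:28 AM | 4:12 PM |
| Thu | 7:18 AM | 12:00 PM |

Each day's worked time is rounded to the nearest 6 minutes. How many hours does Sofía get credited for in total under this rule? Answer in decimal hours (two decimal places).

12.40 hours

Wed: 8:28 AM–4:12 PM = 7 h 44 min → rounds to 7 h 42 min
Thu: 7:18 AM–12:00 PM = 4 h 42 min → rounds to 4 h 42 min
Total credited: 12 h 24 min.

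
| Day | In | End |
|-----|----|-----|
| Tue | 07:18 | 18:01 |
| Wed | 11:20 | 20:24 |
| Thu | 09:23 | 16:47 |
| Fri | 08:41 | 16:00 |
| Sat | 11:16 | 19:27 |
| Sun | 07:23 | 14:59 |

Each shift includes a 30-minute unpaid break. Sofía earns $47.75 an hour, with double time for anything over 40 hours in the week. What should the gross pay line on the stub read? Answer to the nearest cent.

$2605.56

Tue: 07:18–18:01 = 10 h 43 min; less 30 min break → 10 h 13 min
Wed: 11:20–20:24 = 9 h 4 min; less 30 min break → 8 h 34 min
Thu: 09:23–16:47 = 7 h 24 min; less 30 min break → 6 h 54 min
Fri: 08:41–16:00 = 7 h 19 min; less 30 min break → 6 h 49 min
Sat: 11:16–19:27 = 8 h 11 min; less 30 min break → 7 h 41 min
Sun: 07:23–14:59 = 7 h 36 min; less 30 min break → 7 h 6 min
Total worked: 47 h 17 min = 2837 min.
Regular 40 h 0 min = 2400 min at $47.75/h; overtime 7 h 17 min = 437 min at $95.50/h.
Pay = (2400 × $47.75 + 437 × $95.50) ÷ 60 = $2605.56.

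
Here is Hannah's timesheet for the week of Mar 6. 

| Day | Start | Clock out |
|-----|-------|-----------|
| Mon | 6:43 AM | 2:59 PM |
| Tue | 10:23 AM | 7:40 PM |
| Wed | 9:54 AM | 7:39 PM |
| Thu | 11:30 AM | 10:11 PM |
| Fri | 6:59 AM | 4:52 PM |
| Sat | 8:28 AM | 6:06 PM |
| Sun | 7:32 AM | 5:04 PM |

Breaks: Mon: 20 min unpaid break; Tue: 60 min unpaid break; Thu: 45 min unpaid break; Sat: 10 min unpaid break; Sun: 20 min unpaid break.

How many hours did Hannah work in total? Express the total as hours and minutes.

64 h 27 min

Mon: 6:43 AM–2:59 PM = 8 h 16 min; less 20 min break → 7 h 56 min
Tue: 10:23 AM–7:40 PM = 9 h 17 min; less 60 min break → 8 h 17 min
Wed: 9:54 AM–7:39 PM = 9 h 45 min
Thu: 11:30 AM–10:11 PM = 10 h 41 min; less 45 min break → 9 h 56 min
Fri: 6:59 AM–4:52 PM = 9 h 53 min
Sat: 8:28 AM–6:06 PM = 9 h 38 min; less 10 min break → 9 h 28 min
Sun: 7:32 AM–5:04 PM = 9 h 32 min; less 20 min break → 9 h 12 min
Total: 7 h 56 min + 8 h 17 min + 9 h 45 min + 9 h 56 min + 9 h 53 min + 9 h 28 min + 9 h 12 min = 64 h 27 min.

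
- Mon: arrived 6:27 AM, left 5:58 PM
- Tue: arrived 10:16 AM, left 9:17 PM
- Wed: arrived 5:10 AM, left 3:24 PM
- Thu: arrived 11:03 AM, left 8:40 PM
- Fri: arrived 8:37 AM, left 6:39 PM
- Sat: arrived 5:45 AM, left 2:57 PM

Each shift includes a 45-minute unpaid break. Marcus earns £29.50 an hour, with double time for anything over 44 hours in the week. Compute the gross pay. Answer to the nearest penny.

Mon: 6:27 AM–5:58 PM = 11 h 31 min; less 45 min break → 10 h 46 min
Tue: 10:16 AM–9:17 PM = 11 h 1 min; less 45 min break → 10 h 16 min
Wed: 5:10 AM–3:24 PM = 10 h 14 min; less 45 min break → 9 h 29 min
Thu: 11:03 AM–8:40 PM = 9 h 37 min; less 45 min break → 8 h 52 min
Fri: 8:37 AM–6:39 PM = 10 h 2 min; less 45 min break → 9 h 17 min
Sat: 5:45 AM–2:57 PM = 9 h 12 min; less 45 min break → 8 h 27 min
Total worked: 57 h 7 min = 3427 min.
Regular 44 h 0 min = 2640 min at £29.50/h; overtime 13 h 7 min = 787 min at £59.00/h.
Pay = (2640 × £29.50 + 787 × £59.00) ÷ 60 = £2071.88.

£2071.88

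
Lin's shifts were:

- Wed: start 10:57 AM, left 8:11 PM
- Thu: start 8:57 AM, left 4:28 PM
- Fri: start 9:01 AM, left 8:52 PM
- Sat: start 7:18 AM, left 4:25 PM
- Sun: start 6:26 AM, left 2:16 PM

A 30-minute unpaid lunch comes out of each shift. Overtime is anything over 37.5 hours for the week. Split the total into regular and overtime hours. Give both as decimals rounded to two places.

Regular 37.50 hours, overtime 5.55 hours

Wed: 10:57 AM–8:11 PM = 9 h 14 min; less 30 min break → 8 h 44 min
Thu: 8:57 AM–4:28 PM = 7 h 31 min; less 30 min break → 7 h 1 min
Fri: 9:01 AM–8:52 PM = 11 h 51 min; less 30 min break → 11 h 21 min
Sat: 7:18 AM–4:25 PM = 9 h 7 min; less 30 min break → 8 h 37 min
Sun: 6:26 AM–2:16 PM = 7 h 50 min; less 30 min break → 7 h 20 min
Total worked: 43 h 3 min = 43.05 h.
Threshold 37.5 h → overtime 5 h 33 min, regular 37 h 30 min.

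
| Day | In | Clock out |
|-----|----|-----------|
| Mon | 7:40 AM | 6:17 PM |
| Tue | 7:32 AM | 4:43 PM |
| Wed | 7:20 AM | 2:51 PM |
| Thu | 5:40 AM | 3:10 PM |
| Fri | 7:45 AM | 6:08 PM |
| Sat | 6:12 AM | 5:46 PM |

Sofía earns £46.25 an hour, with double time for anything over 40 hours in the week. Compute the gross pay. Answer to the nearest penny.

Mon: 7:40 AM–6:17 PM = 10 h 37 min
Tue: 7:32 AM–4:43 PM = 9 h 11 min
Wed: 7:20 AM–2:51 PM = 7 h 31 min
Thu: 5:40 AM–3:10 PM = 9 h 30 min
Fri: 7:45 AM–6:08 PM = 10 h 23 min
Sat: 6:12 AM–5:46 PM = 11 h 34 min
Total worked: 58 h 46 min = 3526 min.
Regular 40 h 0 min = 2400 min at £46.25/h; overtime 18 h 46 min = 1126 min at £92.50/h.
Pay = (2400 × £46.25 + 1126 × £92.50) ÷ 60 = £3585.92.

£3585.92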